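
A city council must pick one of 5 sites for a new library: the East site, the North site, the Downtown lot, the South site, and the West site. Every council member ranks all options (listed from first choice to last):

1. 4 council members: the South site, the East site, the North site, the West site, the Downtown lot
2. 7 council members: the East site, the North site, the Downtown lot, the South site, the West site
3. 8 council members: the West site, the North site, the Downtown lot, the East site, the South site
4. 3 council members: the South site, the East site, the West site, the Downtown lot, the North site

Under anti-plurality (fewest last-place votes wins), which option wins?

the East site

Last-place votes: the East site 0, the North site 3, the Downtown lot 4, the South site 8, the West site 7.
the East site is ranked last by the fewest voters, so the East site wins.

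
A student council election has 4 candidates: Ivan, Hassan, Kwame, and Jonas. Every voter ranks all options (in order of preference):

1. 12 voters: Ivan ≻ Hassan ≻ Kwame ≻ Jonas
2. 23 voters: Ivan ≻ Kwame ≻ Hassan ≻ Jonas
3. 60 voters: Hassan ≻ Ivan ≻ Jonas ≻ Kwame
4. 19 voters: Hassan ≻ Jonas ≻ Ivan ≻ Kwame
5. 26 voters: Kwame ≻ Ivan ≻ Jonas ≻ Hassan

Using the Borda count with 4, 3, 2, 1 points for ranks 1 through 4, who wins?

Ivan

Ivan: 12·4 + 23·4 + 60·3 + 19·2 + 26·3 = 436
Hassan: 12·3 + 23·2 + 60·4 + 19·4 + 26·1 = 424
Kwame: 12·2 + 23·3 + 60·1 + 19·1 + 26·4 = 276
Jonas: 12·1 + 23·1 + 60·2 + 19·3 + 26·2 = 264
Ivan has the highest Borda score (436).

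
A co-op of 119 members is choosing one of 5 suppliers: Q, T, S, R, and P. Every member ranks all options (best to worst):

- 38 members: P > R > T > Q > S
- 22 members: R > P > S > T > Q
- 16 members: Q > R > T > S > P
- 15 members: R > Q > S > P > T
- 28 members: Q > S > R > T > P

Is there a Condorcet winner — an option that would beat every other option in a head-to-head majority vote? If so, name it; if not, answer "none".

R vs Q: 75–44 for R.
R vs T: 119–0 for R.
R vs S: 91–28 for R.
R vs P: 81–38 for R.
R beats every other option head-to-head.

R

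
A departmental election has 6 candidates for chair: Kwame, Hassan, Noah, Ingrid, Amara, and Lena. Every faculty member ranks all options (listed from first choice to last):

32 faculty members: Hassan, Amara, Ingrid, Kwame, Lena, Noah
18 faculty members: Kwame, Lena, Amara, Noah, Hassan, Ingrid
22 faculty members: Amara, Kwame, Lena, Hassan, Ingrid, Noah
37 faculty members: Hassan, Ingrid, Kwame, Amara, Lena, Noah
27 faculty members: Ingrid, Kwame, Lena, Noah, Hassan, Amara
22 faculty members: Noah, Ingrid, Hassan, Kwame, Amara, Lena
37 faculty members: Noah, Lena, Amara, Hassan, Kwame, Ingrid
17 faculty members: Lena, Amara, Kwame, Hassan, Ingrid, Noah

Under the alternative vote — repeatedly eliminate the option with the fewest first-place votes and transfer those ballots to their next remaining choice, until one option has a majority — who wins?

Round 1: Kwame 18, Hassan 69, Noah 59, Ingrid 27, Amara 22, Lena 17. Eliminate Lena.
Round 2: Kwame 18, Hassan 69, Noah 59, Ingrid 27, Amara 39. Eliminate Kwame.
Round 3: Hassan 69, Noah 59, Ingrid 27, Amara 57. Eliminate Ingrid.
Round 4: Hassan 69, Noah 86, Amara 57. Eliminate Amara.
Round 5: Hassan 108, Noah 104. Hassan has a majority.

Hassan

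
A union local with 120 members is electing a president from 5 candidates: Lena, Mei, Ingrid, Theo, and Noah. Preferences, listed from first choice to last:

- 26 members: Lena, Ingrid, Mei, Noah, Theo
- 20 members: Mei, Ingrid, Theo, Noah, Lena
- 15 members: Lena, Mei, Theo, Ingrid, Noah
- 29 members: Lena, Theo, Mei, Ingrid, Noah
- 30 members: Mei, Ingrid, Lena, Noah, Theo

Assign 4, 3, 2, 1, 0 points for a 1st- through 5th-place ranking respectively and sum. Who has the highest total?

Mei

Lena: 26·4 + 20·0 + 15·4 + 29·4 + 30·2 = 340
Mei: 26·2 + 20·4 + 15·3 + 29·2 + 30·4 = 355
Ingrid: 26·3 + 20·3 + 15·1 + 29·1 + 30·3 = 272
Theo: 26·0 + 20·2 + 15·2 + 29·3 + 30·0 = 157
Noah: 26·1 + 20·1 + 15·0 + 29·0 + 30·1 = 76
Mei has the highest Borda score (355).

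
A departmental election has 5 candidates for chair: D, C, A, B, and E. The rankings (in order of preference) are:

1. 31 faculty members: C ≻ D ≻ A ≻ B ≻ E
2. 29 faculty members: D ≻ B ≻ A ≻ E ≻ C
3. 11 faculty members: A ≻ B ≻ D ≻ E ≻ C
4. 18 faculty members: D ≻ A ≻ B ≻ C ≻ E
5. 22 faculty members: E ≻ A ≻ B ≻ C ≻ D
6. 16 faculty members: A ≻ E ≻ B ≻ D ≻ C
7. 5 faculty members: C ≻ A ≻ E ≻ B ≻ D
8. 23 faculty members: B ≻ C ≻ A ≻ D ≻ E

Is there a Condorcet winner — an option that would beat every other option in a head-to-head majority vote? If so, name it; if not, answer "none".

none

Checking pairwise contests:
C beats D 81–74.
A beats C 96–59.
D beats A 78–77.
D beats B 78–77.
D beats E 112–43.
Every option loses at least one head-to-head, so there is no Condorcet winner.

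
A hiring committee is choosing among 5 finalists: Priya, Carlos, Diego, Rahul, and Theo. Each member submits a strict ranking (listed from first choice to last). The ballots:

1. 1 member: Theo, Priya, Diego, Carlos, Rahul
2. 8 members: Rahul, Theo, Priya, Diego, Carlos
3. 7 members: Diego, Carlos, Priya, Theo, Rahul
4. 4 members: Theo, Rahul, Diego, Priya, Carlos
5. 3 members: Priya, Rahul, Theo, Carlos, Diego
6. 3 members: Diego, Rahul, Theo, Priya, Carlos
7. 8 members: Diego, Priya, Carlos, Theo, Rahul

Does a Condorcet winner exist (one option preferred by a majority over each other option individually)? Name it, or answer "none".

Diego

Diego vs Priya: 22–12 for Diego.
Diego vs Carlos: 31–3 for Diego.
Diego vs Rahul: 19–15 for Diego.
Diego vs Theo: 18–16 for Diego.
Diego beats every other option head-to-head.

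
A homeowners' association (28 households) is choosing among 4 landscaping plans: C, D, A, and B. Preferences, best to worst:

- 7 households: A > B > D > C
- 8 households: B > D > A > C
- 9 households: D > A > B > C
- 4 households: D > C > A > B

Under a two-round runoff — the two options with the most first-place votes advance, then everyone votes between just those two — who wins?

B

Round 1 first-place votes: C 0, D 13, A 7, B 8.
D and B advance.
Runoff: D is preferred to B by 13 voters; B by 15.
B wins the runoff.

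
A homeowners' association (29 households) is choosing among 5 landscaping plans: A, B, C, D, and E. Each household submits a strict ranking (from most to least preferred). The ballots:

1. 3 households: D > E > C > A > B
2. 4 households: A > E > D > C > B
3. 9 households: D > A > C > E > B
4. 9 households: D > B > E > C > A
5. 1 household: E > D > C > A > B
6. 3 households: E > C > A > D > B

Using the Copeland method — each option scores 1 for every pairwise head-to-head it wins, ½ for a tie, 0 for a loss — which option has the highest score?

D

A: beats B; loses to C, D, and E → score 1.
B: loses to A, C, D, and E → score 0.
C: beats A and B; loses to D and E → score 2.
D: beats A, B, C, and E → score 4.
E: beats A, B, and C; loses to D → score 3.
D has the best pairwise record.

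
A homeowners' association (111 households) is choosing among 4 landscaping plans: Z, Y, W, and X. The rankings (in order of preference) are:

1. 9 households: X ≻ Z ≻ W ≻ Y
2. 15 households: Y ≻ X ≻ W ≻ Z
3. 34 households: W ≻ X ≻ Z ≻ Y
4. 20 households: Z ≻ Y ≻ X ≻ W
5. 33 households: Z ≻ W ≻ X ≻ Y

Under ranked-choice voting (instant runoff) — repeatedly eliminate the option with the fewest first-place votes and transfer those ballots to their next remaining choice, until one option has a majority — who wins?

Round 1: Z 53, Y 15, W 34, X 9. Eliminate X.
Round 2: Z 62, Y 15, W 34. Z has a majority.

Z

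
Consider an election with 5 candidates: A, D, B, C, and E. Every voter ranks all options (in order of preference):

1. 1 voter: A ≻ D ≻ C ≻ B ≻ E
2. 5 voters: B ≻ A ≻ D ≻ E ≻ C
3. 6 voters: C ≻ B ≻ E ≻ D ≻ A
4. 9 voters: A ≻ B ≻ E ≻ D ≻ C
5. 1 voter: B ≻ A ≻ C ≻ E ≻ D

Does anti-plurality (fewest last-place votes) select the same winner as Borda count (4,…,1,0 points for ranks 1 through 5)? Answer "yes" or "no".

yes

Anti-plurality — last-place votes: A 6, D 1, B 0, C 14, E 1. Winner: B.
Borda — scores: A 58, D 28, B 70, C 28, E 36. Winner: B.
The two methods agree.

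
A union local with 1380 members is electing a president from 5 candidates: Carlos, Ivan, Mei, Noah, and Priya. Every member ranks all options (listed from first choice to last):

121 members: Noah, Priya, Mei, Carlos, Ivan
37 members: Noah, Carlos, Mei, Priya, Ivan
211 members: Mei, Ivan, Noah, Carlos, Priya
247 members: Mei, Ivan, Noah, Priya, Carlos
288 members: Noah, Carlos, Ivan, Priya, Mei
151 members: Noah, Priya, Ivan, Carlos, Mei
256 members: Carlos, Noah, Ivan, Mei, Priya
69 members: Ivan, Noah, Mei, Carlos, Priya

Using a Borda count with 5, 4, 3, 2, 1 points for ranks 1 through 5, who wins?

Carlos: 121·2 + 37·4 + 211·2 + 247·1 + 288·4 + 151·2 + 256·5 + 69·2 = 3931
Ivan: 121·1 + 37·1 + 211·4 + 247·4 + 288·3 + 151·3 + 256·3 + 69·5 = 4420
Mei: 121·3 + 37·3 + 211·5 + 247·5 + 288·1 + 151·1 + 256·2 + 69·3 = 3922
Noah: 121·5 + 37·5 + 211·3 + 247·3 + 288·5 + 151·5 + 256·4 + 69·4 = 5659
Priya: 121·4 + 37·2 + 211·1 + 247·2 + 288·2 + 151·4 + 256·1 + 69·1 = 2768
Noah has the highest Borda score (5659).

Noah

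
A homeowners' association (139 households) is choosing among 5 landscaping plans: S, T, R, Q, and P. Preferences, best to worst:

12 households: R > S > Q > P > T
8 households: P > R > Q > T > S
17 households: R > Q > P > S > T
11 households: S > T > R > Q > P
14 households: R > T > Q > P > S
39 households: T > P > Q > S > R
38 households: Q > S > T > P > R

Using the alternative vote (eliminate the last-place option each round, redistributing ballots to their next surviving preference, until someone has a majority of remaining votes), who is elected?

T

Round 1: S 11, T 39, R 43, Q 38, P 8. Eliminate P.
Round 2: S 11, T 39, R 51, Q 38. Eliminate S.
Round 3: T 50, R 51, Q 38. Eliminate Q.
Round 4: T 88, R 51. T has a majority.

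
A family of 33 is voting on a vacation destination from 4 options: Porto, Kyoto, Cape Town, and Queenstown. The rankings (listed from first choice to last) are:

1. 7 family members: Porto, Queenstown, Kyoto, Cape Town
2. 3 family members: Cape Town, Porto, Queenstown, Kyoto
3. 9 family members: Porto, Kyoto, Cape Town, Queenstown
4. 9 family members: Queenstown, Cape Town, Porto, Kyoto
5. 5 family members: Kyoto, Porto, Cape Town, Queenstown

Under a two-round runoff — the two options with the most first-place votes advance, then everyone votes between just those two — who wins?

Round 1 first-place votes: Porto 16, Kyoto 5, Cape Town 3, Queenstown 9.
Porto and Queenstown advance.
Runoff: Porto is preferred to Queenstown by 24 voters; Queenstown by 9.
Porto wins the runoff.

Porto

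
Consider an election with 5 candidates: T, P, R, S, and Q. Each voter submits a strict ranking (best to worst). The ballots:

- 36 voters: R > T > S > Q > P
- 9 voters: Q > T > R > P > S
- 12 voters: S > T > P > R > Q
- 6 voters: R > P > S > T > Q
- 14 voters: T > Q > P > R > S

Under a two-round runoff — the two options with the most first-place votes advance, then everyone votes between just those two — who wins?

R

Round 1 first-place votes: T 14, P 0, R 42, S 12, Q 9.
R and T advance.
Runoff: R is preferred to T by 42 voters; T by 35.
R wins the runoff.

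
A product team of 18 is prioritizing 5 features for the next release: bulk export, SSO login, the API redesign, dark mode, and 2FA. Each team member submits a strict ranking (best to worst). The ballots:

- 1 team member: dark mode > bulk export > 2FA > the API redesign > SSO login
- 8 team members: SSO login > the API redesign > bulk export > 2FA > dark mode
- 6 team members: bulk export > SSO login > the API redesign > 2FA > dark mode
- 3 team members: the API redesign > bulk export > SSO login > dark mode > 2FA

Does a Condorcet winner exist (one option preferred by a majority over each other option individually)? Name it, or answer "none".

Checking pairwise contests:
the API redesign beats bulk export 11–7.
bulk export beats SSO login 10–8.
SSO login beats the API redesign 14–4.
bulk export beats dark mode 17–1.
bulk export beats 2FA 18–0.
Every option loses at least one head-to-head, so there is no Condorcet winner.

none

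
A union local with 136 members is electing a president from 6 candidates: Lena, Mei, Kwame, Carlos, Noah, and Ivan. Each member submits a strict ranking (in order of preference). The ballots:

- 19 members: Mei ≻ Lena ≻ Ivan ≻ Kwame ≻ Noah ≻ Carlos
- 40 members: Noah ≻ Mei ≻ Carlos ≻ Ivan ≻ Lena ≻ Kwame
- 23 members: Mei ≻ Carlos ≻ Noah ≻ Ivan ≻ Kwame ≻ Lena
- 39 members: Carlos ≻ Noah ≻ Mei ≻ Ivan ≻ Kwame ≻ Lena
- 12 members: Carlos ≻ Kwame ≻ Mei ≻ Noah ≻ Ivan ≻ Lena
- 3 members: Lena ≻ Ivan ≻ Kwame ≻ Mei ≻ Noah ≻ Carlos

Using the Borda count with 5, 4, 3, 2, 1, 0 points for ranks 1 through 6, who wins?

Lena: 19·4 + 40·1 + 23·0 + 39·0 + 12·0 + 3·5 = 131
Mei: 19·5 + 40·4 + 23·5 + 39·3 + 12·3 + 3·2 = 529
Kwame: 19·2 + 40·0 + 23·1 + 39·1 + 12·4 + 3·3 = 157
Carlos: 19·0 + 40·3 + 23·4 + 39·5 + 12·5 + 3·0 = 467
Noah: 19·1 + 40·5 + 23·3 + 39·4 + 12·2 + 3·1 = 471
Ivan: 19·3 + 40·2 + 23·2 + 39·2 + 12·1 + 3·4 = 285
Mei has the highest Borda score (529).

Mei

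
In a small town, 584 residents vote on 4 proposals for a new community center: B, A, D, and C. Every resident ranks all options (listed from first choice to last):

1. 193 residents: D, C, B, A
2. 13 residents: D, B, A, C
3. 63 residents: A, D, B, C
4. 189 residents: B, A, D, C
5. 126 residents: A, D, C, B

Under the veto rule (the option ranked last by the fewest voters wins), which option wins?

D

Last-place votes: B 126, A 193, D 0, C 265.
D is ranked last by the fewest voters, so D wins.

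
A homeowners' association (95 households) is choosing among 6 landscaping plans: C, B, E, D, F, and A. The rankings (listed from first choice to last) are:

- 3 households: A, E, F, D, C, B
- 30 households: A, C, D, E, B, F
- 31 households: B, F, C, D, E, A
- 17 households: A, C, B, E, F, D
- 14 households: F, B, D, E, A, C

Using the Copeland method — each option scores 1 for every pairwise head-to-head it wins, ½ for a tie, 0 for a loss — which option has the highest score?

C: beats B, E, and D; loses to F and A → score 3.
B: beats E, D, and F; loses to C and A → score 3.
E: beats F; loses to C, B, D, and A → score 1.
D: beats E; loses to C, B, F, and A → score 1.
F: beats C and D; loses to B, E, and A → score 2.
A: beats C, B, E, D, and F → score 5.
A has the best pairwise record.

A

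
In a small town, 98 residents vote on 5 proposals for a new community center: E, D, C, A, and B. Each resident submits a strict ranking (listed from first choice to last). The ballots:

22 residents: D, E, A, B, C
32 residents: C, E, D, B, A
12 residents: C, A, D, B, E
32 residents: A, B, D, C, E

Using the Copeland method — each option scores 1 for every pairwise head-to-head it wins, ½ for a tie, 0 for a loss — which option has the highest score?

E: beats A and B; loses to D and C → score 2.
D: beats E, C, A, and B → score 4.
C: beats E; loses to D, A, and B → score 1.
A: beats C and B; loses to E and D → score 2.
B: beats C; loses to E, D, and A → score 1.
D has the best pairwise record.

D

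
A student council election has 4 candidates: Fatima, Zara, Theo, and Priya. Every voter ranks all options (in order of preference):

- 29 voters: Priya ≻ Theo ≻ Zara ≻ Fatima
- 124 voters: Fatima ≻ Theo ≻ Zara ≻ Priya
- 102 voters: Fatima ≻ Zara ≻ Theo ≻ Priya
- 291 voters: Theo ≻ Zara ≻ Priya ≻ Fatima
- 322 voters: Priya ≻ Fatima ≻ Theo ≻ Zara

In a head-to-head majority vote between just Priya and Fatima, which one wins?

Priya

Voters preferring Priya to Fatima: 642; preferring Fatima to Priya: 226.
Priya wins the head-to-head.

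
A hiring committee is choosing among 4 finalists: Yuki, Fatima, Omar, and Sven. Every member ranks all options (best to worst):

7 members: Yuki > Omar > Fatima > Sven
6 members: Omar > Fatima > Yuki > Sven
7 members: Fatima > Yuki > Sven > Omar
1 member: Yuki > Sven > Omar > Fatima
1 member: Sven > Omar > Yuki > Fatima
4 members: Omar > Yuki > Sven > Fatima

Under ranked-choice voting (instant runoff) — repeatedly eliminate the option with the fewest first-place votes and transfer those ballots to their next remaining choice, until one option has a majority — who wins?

Round 1: Yuki 8, Fatima 7, Omar 10, Sven 1. Eliminate Sven.
Round 2: Yuki 8, Fatima 7, Omar 11. Eliminate Fatima.
Round 3: Yuki 15, Omar 11. Yuki has a majority.

Yuki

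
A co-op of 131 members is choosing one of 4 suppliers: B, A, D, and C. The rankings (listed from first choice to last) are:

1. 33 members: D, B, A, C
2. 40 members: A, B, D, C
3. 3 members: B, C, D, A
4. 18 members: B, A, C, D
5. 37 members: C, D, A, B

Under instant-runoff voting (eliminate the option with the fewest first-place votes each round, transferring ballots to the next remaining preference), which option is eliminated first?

B

Round 1: B 21, A 40, D 33, C 37. Eliminate B.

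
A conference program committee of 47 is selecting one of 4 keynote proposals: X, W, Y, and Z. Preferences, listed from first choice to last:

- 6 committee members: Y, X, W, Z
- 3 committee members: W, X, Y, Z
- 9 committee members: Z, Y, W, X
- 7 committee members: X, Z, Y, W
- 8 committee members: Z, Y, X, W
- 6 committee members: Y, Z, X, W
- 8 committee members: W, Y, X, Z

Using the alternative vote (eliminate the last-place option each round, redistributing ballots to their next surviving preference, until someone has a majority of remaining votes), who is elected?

Round 1: X 7, W 11, Y 12, Z 17. Eliminate X.
Round 2: W 11, Y 12, Z 24. Z has a majority.

Z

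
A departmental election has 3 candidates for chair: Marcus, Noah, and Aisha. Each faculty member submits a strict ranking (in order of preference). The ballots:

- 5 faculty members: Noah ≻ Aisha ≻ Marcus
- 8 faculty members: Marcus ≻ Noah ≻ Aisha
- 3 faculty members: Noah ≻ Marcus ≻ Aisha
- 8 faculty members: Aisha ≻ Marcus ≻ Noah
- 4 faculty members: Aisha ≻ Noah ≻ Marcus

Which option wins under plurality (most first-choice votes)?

Aisha

First-place votes: Marcus 8, Noah 8, Aisha 12.
Aisha has the most first-place votes.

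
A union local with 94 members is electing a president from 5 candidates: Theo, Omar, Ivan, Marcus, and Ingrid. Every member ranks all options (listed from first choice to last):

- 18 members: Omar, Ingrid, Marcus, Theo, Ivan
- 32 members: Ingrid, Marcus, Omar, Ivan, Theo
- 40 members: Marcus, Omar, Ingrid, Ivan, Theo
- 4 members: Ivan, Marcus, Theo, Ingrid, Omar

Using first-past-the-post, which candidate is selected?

Marcus

First-place votes: Theo 0, Omar 18, Ivan 4, Marcus 40, Ingrid 32.
Marcus has the most first-place votes.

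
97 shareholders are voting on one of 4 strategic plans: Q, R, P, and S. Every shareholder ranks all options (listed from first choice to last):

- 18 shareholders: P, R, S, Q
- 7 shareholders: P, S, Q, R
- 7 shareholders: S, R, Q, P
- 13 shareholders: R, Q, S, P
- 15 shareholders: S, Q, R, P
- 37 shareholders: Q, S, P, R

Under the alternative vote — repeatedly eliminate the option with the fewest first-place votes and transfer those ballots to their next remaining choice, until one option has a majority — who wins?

Q

Round 1: Q 37, R 13, P 25, S 22. Eliminate R.
Round 2: Q 50, P 25, S 22. Q has a majority.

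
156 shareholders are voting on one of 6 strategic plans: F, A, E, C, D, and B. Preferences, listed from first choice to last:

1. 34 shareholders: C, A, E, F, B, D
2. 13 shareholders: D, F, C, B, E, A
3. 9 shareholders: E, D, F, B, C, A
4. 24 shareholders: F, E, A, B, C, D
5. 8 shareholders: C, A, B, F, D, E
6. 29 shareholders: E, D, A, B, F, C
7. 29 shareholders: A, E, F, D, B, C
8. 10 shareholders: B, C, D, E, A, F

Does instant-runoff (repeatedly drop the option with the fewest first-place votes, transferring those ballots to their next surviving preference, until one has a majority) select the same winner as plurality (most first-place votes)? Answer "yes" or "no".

Instant-runoff — R1 F 24, A 29, E 38, C 42, D 13, B 10 (B out); R2 F 24, A 29, E 38, C 52, D 13 (D out); R3 F 37, A 29, E 38, C 52 (A out); R4 F 37, E 67, C 52 (F out); R5 E 91, C 65 (E winner). Winner: E.
Plurality — first-place votes: F 24, A 29, E 38, C 42, D 13, B 10. Winner: C.
The two methods disagree.

no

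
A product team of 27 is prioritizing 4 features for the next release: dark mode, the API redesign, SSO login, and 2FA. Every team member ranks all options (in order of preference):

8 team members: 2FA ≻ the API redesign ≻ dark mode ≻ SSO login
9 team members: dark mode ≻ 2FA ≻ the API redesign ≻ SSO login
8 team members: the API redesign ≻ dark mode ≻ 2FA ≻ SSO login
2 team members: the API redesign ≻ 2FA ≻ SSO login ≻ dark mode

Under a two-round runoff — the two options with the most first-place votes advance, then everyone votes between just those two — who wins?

the API redesign

Round 1 first-place votes: dark mode 9, the API redesign 10, SSO login 0, 2FA 8.
the API redesign and dark mode advance.
Runoff: the API redesign is preferred to dark mode by 18 voters; dark mode by 9.
the API redesign wins the runoff.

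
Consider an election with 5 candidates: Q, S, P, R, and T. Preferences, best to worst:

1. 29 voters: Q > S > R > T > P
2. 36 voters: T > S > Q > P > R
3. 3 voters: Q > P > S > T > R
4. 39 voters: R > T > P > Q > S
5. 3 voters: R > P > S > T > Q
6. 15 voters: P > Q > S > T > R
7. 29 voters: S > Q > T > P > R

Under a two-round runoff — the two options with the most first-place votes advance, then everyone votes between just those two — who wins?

Round 1 first-place votes: Q 32, S 29, P 15, R 42, T 36.
R and T advance.
Runoff: R is preferred to T by 71 voters; T by 83.
T wins the runoff.

T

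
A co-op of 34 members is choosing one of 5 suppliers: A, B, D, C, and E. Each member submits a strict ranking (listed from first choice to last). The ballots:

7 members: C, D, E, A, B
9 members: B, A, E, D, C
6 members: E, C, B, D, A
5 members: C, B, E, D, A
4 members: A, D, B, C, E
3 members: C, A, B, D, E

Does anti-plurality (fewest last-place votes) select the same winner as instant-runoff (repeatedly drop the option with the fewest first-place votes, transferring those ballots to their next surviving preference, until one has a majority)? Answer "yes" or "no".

Anti-plurality — last-place votes: A 11, B 7, D 0, C 9, E 7. Winner: D.
Instant-runoff — R1 A 4, B 9, D 0, C 15, E 6 (D out); R2 A 4, B 9, C 15, E 6 (A out); R3 B 13, C 15, E 6 (E out); R4 B 13, C 21 (C winner). Winner: C.
The two methods disagree.

no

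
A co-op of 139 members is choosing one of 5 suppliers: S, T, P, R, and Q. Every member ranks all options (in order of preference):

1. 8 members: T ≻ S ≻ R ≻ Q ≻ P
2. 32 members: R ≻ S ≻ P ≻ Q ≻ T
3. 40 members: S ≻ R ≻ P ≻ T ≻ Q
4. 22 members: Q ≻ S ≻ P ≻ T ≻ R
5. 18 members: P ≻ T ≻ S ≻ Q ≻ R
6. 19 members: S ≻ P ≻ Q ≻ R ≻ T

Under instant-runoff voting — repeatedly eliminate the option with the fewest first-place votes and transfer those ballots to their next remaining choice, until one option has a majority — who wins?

S

Round 1: S 59, T 8, P 18, R 32, Q 22. Eliminate T.
Round 2: S 67, P 18, R 32, Q 22. Eliminate P.
Round 3: S 85, R 32, Q 22. S has a majority.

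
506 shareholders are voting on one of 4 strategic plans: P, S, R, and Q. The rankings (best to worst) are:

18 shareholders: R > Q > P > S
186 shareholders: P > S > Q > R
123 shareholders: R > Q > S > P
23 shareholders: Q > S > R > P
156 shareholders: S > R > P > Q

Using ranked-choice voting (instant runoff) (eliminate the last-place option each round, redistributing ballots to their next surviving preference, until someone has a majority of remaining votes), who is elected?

S

Round 1: P 186, S 156, R 141, Q 23. Eliminate Q.
Round 2: P 186, S 179, R 141. Eliminate R.
Round 3: P 204, S 302. S has a majority.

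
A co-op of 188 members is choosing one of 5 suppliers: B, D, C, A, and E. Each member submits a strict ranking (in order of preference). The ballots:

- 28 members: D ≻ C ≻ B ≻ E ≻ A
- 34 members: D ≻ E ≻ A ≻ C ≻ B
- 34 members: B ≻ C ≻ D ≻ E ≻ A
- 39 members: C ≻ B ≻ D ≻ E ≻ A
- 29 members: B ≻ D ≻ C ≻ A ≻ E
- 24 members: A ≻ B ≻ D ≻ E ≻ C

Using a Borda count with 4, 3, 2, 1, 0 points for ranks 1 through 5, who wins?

B: 28·2 + 34·0 + 34·4 + 39·3 + 29·4 + 24·3 = 497
D: 28·4 + 34·4 + 34·2 + 39·2 + 29·3 + 24·2 = 529
C: 28·3 + 34·1 + 34·3 + 39·4 + 29·2 + 24·0 = 434
A: 28·0 + 34·2 + 34·0 + 39·0 + 29·1 + 24·4 = 193
E: 28·1 + 34·3 + 34·1 + 39·1 + 29·0 + 24·1 = 227
D has the highest Borda score (529).

D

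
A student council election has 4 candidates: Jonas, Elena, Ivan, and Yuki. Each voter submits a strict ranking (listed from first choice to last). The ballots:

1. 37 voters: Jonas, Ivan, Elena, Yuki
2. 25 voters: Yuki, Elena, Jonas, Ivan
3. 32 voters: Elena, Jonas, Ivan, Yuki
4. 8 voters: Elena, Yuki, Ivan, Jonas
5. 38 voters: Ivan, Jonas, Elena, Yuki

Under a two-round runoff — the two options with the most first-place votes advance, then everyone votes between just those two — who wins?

Ivan

Round 1 first-place votes: Jonas 37, Elena 40, Ivan 38, Yuki 25.
Elena and Ivan advance.
Runoff: Elena is preferred to Ivan by 65 voters; Ivan by 75.
Ivan wins the runoff.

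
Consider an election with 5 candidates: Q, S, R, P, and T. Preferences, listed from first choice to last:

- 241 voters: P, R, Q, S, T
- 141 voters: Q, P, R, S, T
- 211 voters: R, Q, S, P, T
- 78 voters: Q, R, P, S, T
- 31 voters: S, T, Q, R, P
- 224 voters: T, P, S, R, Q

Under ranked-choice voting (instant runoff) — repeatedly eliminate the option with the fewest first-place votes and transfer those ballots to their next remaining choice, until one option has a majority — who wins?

Q

Round 1: Q 219, S 31, R 211, P 241, T 224. Eliminate S.
Round 2: Q 219, R 211, P 241, T 255. Eliminate R.
Round 3: Q 430, P 241, T 255. Eliminate P.
Round 4: Q 671, T 255. Q has a majority.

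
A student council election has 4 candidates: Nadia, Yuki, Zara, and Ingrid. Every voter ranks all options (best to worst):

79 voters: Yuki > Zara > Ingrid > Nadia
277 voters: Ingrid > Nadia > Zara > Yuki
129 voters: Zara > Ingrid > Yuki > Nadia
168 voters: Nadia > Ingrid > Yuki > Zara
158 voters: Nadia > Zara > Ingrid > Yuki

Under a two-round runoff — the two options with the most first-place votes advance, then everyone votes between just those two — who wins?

Ingrid

Round 1 first-place votes: Nadia 326, Yuki 79, Zara 129, Ingrid 277.
Nadia and Ingrid advance.
Runoff: Nadia is preferred to Ingrid by 326 voters; Ingrid by 485.
Ingrid wins the runoff.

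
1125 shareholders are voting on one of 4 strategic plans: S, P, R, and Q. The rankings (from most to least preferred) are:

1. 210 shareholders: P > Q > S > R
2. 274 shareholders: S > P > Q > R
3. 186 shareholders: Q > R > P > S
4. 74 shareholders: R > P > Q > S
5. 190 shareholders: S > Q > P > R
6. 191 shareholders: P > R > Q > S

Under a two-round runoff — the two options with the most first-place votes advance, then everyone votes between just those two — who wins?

P

Round 1 first-place votes: S 464, P 401, R 74, Q 186.
S and P advance.
Runoff: S is preferred to P by 464 voters; P by 661.
P wins the runoff.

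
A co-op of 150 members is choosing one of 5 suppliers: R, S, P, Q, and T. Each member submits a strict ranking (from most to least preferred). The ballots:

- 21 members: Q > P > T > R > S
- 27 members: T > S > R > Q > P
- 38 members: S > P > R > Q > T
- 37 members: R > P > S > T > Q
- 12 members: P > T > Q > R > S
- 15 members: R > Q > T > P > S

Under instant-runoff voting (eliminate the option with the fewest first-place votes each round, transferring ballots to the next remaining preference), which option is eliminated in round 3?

Round 1: R 52, S 38, P 12, Q 21, T 27. Eliminate P.
Round 2: R 52, S 38, Q 21, T 39. Eliminate Q.
Round 3: R 52, S 38, T 60. Eliminate S.

S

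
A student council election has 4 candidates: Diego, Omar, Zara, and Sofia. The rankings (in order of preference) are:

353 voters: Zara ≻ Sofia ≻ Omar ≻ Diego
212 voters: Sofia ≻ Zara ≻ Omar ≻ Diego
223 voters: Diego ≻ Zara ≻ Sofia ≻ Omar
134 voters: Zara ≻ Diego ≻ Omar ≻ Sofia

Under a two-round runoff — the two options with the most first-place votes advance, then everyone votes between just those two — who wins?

Zara

Round 1 first-place votes: Diego 223, Omar 0, Zara 487, Sofia 212.
Zara and Diego advance.
Runoff: Zara is preferred to Diego by 699 voters; Diego by 223.
Zara wins the runoff.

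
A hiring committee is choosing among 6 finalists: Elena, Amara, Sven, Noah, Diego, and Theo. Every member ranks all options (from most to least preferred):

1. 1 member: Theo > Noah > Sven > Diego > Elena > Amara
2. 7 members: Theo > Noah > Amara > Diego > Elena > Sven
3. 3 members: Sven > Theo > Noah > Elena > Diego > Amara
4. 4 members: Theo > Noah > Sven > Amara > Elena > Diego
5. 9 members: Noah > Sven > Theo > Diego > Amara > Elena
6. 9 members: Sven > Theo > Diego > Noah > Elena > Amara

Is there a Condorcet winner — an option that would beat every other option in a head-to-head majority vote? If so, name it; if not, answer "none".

none

Checking pairwise contests:
Amara beats Elena 20–13.
Sven beats Amara 26–7.
Noah beats Sven 21–12.
Theo beats Noah 24–9.
Sven beats Diego 26–7.
Sven beats Theo 21–12.
Every option loses at least one head-to-head, so there is no Condorcet winner.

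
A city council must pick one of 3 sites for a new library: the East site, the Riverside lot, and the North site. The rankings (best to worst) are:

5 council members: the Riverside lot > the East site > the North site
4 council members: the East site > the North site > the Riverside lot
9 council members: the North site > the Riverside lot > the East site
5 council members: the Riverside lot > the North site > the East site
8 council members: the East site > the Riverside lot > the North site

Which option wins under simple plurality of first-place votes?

the East site

First-place votes: the East site 12, the Riverside lot 10, the North site 9.
the East site has the most first-place votes.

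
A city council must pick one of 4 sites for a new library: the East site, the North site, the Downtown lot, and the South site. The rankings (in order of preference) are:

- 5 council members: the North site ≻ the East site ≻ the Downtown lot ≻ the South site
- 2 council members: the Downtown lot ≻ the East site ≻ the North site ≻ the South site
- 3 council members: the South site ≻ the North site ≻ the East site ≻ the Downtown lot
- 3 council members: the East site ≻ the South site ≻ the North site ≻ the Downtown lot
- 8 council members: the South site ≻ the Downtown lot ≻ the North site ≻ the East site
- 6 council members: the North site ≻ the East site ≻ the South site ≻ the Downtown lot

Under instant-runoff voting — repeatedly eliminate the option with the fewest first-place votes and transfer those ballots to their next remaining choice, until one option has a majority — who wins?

Round 1: the East site 3, the North site 11, the Downtown lot 2, the South site 11. Eliminate the Downtown lot.
Round 2: the East site 5, the North site 11, the South site 11. Eliminate the East site.
Round 3: the North site 13, the South site 14. The South site has a majority.

the South site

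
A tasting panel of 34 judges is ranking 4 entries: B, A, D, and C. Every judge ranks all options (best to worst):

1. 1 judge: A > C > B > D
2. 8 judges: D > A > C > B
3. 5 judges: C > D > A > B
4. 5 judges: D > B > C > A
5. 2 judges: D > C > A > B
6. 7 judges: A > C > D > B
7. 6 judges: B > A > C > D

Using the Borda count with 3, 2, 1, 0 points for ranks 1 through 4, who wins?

B: 1·1 + 8·0 + 5·0 + 5·2 + 2·0 + 7·0 + 6·3 = 29
A: 1·3 + 8·2 + 5·1 + 5·0 + 2·1 + 7·3 + 6·2 = 59
D: 1·0 + 8·3 + 5·2 + 5·3 + 2·3 + 7·1 + 6·0 = 62
C: 1·2 + 8·1 + 5·3 + 5·1 + 2·2 + 7·2 + 6·1 = 54
D has the highest Borda score (62).

D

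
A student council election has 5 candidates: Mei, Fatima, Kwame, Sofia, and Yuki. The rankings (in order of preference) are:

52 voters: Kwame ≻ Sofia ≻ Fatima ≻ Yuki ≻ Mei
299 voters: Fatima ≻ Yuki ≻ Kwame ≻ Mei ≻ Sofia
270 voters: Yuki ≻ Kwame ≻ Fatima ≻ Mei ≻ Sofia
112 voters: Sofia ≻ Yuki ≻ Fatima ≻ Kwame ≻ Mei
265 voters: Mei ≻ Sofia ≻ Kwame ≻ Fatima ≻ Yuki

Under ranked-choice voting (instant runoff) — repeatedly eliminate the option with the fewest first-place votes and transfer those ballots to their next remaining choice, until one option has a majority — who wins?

Round 1: Mei 265, Fatima 299, Kwame 52, Sofia 112, Yuki 270. Eliminate Kwame.
Round 2: Mei 265, Fatima 299, Sofia 164, Yuki 270. Eliminate Sofia.
Round 3: Mei 265, Fatima 351, Yuki 382. Eliminate Mei.
Round 4: Fatima 616, Yuki 382. Fatima has a majority.

Fatima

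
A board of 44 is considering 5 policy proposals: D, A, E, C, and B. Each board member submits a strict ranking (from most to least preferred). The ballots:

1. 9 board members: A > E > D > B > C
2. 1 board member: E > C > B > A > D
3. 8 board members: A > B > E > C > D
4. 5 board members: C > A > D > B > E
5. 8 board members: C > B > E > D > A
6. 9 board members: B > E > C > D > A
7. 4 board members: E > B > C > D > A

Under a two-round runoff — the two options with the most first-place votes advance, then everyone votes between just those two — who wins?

C

Round 1 first-place votes: D 0, A 17, E 5, C 13, B 9.
A and C advance.
Runoff: A is preferred to C by 17 voters; C by 27.
C wins the runoff.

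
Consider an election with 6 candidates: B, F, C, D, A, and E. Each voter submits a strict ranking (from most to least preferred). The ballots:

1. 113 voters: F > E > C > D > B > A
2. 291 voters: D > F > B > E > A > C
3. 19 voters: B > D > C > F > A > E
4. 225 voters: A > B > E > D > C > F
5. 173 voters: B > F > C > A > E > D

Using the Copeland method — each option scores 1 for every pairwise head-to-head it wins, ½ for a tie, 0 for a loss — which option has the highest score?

B

B: beats F, C, D, A, and E → score 5.
F: beats C, A, and E; loses to B and D → score 3.
C: loses to B, F, D, A, and E → score 0.
D: beats F, C, and A; loses to B and E → score 3.
A: beats C and E; loses to B, F, and D → score 2.
E: beats C and D; loses to B, F, and A → score 2.
B has the best pairwise record.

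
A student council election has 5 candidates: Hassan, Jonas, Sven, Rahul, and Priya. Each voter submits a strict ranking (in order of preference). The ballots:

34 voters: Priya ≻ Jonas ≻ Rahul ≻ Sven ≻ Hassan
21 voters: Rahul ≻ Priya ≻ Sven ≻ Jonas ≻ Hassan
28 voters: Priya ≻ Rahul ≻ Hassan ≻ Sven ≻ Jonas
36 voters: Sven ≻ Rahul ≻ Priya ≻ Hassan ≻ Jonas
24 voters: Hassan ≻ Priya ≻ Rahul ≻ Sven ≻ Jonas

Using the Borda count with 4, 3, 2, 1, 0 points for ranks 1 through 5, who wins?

Priya

Hassan: 34·0 + 21·0 + 28·2 + 36·1 + 24·4 = 188
Jonas: 34·3 + 21·1 + 28·0 + 36·0 + 24·0 = 123
Sven: 34·1 + 21·2 + 28·1 + 36·4 + 24·1 = 272
Rahul: 34·2 + 21·4 + 28·3 + 36·3 + 24·2 = 392
Priya: 34·4 + 21·3 + 28·4 + 36·2 + 24·3 = 455
Priya has the highest Borda score (455).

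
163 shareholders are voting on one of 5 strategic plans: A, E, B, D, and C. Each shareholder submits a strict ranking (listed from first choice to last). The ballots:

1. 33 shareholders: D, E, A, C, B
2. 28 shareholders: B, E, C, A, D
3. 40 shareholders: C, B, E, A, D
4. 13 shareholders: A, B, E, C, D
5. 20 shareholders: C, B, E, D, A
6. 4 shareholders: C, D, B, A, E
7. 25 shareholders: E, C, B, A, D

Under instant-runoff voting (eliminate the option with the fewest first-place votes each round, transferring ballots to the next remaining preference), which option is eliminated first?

Round 1: A 13, E 25, B 28, D 33, C 64. Eliminate A.

A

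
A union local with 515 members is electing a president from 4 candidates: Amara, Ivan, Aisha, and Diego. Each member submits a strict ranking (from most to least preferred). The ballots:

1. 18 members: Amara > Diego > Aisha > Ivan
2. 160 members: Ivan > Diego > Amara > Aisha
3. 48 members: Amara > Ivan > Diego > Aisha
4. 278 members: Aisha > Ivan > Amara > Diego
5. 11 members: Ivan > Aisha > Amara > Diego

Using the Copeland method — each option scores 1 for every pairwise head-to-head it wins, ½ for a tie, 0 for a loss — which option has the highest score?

Amara: beats Diego; loses to Ivan and Aisha → score 1.
Ivan: beats Amara and Diego; loses to Aisha → score 2.
Aisha: beats Amara, Ivan, and Diego → score 3.
Diego: loses to Amara, Ivan, and Aisha → score 0.
Aisha has the best pairwise record.

Aisha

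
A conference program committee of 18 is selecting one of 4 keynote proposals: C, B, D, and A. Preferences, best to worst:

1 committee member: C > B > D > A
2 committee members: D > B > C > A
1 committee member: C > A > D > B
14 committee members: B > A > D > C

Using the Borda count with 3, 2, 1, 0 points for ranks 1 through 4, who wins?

B

C: 1·3 + 2·1 + 1·3 + 14·0 = 8
B: 1·2 + 2·2 + 1·0 + 14·3 = 48
D: 1·1 + 2·3 + 1·1 + 14·1 = 22
A: 1·0 + 2·0 + 1·2 + 14·2 = 30
B has the highest Borda score (48).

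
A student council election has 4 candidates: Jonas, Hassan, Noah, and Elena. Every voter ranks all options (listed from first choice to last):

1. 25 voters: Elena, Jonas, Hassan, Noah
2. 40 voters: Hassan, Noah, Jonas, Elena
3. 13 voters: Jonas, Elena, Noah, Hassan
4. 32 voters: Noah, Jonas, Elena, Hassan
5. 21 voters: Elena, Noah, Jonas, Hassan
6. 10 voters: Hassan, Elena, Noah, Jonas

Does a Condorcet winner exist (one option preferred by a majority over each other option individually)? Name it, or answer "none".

Checking pairwise contests:
Noah beats Jonas 103–38.
Jonas beats Hassan 91–50.
Hassan beats Noah 75–66.
Jonas beats Elena 85–56.
Every option loses at least one head-to-head, so there is no Condorcet winner.

none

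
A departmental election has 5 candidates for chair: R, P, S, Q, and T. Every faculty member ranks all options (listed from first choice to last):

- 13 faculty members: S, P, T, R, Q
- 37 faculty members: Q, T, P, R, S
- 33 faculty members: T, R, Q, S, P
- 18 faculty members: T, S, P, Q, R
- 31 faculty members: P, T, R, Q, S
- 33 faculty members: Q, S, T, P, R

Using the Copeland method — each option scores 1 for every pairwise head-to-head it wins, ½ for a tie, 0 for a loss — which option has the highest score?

R: beats S; loses to P, Q, and T → score 1.
P: beats R; loses to S, Q, and T → score 1.
S: beats P; loses to R, Q, and T → score 1.
Q: beats R, P, and S; loses to T → score 3.
T: beats R, P, S, and Q → score 4.
T has the best pairwise record.

T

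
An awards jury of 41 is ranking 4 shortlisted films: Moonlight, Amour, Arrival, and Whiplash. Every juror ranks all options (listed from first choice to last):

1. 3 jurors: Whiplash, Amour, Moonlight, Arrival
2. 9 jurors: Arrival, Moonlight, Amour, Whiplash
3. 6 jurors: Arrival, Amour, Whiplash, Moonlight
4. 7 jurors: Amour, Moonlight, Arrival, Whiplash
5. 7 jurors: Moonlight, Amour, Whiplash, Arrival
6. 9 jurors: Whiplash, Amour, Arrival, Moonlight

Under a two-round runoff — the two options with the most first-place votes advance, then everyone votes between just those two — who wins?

Round 1 first-place votes: Moonlight 7, Amour 7, Arrival 15, Whiplash 12.
Arrival and Whiplash advance.
Runoff: Arrival is preferred to Whiplash by 22 voters; Whiplash by 19.
Arrival wins the runoff.

Arrival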